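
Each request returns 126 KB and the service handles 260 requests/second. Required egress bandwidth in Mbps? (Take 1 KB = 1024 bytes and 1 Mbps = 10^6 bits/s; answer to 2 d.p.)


Formula: Mbps = payload_bytes * RPS * 8 / 1e6
Payload per request = 126 KB = 126 * 1024 = 129024 bytes
Total bytes/sec = 129024 * 260 = 33546240
Total bits/sec = 33546240 * 8 = 268369920
Mbps = 268369920 / 1e6 = 268.37

268.37 Mbps


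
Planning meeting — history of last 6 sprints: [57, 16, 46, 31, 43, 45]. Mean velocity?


Formula: Avg velocity = Total points / Number of sprints
Points: [57, 16, 46, 31, 43, 45]
Sum = 57 + 16 + 46 + 31 + 43 + 45 = 238
Avg velocity = 238 / 6 = 39.67 points/sprint

39.67 points/sprint


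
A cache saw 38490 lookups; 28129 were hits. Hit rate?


Formula: hit rate = hits / (hits + misses) * 100
hit rate = 28129 / (28129 + 10361) * 100
hit rate = 28129 / 38490 * 100
hit rate = 73.08%

73.08%


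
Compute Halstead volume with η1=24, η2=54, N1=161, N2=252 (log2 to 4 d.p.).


Formula: V = N * log2(η), where N = N1 + N2 and η = η1 + η2
η = 24 + 54 = 78
N = 161 + 252 = 413
log2(78) ≈ 6.2854
V = 413 * 6.2854 = 2595.87

2595.87


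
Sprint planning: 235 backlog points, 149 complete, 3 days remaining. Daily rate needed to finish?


Formula: Required rate = Remaining points / Days left
Remaining = 235 - 149 = 86 points
Required rate = 86 / 3 = 28.67 points/day

28.67 points/day


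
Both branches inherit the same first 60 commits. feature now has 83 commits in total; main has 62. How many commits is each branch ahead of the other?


Common ancestor: commit #60
feature commits after divergence: 83 - 60 = 23
main commits after divergence: 62 - 60 = 2
feature is 23 commits ahead of main
main is 2 commits ahead of feature

feature ahead: 23, main ahead: 2


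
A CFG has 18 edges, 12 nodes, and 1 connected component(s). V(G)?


Formula: V(G) = E - N + 2P
V(G) = 18 - 12 + 2*1
V(G) = 6 + 2
V(G) = 8

8


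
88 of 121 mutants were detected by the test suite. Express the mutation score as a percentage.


Mutation score = killed / total * 100
Mutation score = 88 / 121 * 100
Mutation score = 72.73%

72.73%


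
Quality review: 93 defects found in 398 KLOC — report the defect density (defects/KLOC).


Defect density = defects / KLOC
Defect density = 93 / 398
Defect density = 0.234 defects/KLOC

0.234 defects/KLOC


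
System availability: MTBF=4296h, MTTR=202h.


Availability = MTBF / (MTBF + MTTR)
Availability = 4296 / (4296 + 202)
Availability = 4296 / 4498
Availability = 95.5091%

95.5091%


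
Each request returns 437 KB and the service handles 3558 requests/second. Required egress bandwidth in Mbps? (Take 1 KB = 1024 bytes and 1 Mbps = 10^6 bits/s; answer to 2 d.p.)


Formula: Mbps = payload_bytes * RPS * 8 / 1e6
Payload per request = 437 KB = 437 * 1024 = 447488 bytes
Total bytes/sec = 447488 * 3558 = 1592162304
Total bits/sec = 1592162304 * 8 = 12737298432
Mbps = 12737298432 / 1e6 = 12737.3

12737.3 Mbps


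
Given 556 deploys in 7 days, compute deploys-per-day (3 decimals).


Formula: deployments per day = releases / days
= 556 / 7
= 79.429 deploys/day
(equivalently, 556.0 deploys/week)

79.429 deploys/day


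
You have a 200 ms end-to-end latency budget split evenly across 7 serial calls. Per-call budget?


Formula: per_stage = total_budget / stages
per_stage = 200 / 7
per_stage = 28.57 ms

28.57 ms


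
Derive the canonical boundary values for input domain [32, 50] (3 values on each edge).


Range: [32, 50]
Boundaries: just below min, min, min+1, max-1, max, just above max
Values: [31, 32, 33, 49, 50, 51]

[31, 32, 33, 49, 50, 51]


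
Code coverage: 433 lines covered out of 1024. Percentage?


Coverage = covered / total * 100
Coverage = 433 / 1024 * 100
Coverage = 42.29%

42.29%


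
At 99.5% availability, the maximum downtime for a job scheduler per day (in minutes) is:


Formula: allowed downtime = period * (100 - SLA) / 100
Period (day) = 1440 minutes
Unavailability fraction = (100 - 99.5) / 100
Allowed downtime = 1440 * (100 - 99.5) / 100
Allowed downtime = 7.2 minutes

7.2 minutes


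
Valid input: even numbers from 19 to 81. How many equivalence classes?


Constraint: even integers in [19, 81]
Class 1: x < 19 — out-of-range invalid
Class 2: x in [19,81] but odd — wrong type invalid
Class 3: x in [19,81] and even — valid
Class 4: x > 81 — out-of-range invalid
Total equivalence classes: 4

4 equivalence classes


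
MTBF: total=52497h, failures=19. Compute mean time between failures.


Formula: MTBF = Total operating time / Number of failures
MTBF = 52497 / 19
MTBF = 2763.0 hours

2763.0 hours


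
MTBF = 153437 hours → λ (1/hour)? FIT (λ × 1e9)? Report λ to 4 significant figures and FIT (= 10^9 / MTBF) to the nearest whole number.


Formula: λ = 1 / MTBF; FIT = λ × 1e9 = 1e9 / MTBF
λ = 1 / 153437 ≈ 6.517e-06 failures/hour
FIT = 1e9 / 153437 ≈ 6517 failures per 1e9 hours (nearest whole number)

λ = 6.517e-06 /h, FIT = 6517


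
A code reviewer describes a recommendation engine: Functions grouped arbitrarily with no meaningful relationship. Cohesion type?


Reasoning: Worst: random grouping
Type: Coincidental cohesion

Coincidental cohesion


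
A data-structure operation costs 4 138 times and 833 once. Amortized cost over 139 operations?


Formula: Amortized cost = Total cost / Operations
Total cost = (138 * 4) + (1 * 833)
Total cost = 552 + 833 = 1385
Amortized = 1385 / 139 = 9.964

9.964


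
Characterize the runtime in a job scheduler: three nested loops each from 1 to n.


Reasoning: three levels of nesting over n
Complexity: O(n^3)

O(n^3)


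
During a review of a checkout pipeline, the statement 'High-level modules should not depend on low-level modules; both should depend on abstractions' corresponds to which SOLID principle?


This describes the Dependency Inversion Principle (DIP)

Dependency Inversion Principle (DIP)


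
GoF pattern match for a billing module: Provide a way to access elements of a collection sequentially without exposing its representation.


This matches the Iterator pattern

Iterator


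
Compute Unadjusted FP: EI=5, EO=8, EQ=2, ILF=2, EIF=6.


UFP = EI*4 + EO*5 + EQ*4 + ILF*10 + EIF*7
UFP = 5*4 + 8*5 + 2*4 + 2*10 + 6*7
UFP = 20 + 40 + 8 + 20 + 42
UFP = 130

130


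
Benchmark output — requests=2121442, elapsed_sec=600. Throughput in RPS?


Formula: throughput = requests / seconds
throughput = 2121442 / 600
throughput = 3535.74 requests/second

3535.74 requests/second


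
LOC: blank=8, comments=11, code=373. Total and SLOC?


Total LOC = blank + comment + code
Total LOC = 8 + 11 + 373 = 392
SLOC (source only) = code = 373

Total LOC: 392, SLOC: 373


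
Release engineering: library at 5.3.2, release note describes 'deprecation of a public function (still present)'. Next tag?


Current: 5.3.2
Change category: 'deprecation of a public function (still present)' → minor bump
SemVer rule: minor bump → increment MINOR, reset PATCH to 0 (MAJOR unchanged)
New: 5.4.0

5.4.0


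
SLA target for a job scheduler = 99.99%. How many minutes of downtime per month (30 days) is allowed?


Formula: allowed downtime = period * (100 - SLA) / 100
Period (month (30 days)) = 43200 minutes
Unavailability fraction = (100 - 99.99) / 100
Allowed downtime = 43200 * (100 - 99.99) / 100
Allowed downtime = 4.32 minutes

4.32 minutes


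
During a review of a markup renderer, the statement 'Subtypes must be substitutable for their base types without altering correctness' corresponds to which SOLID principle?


This describes the Liskov Substitution Principle (LSP)

Liskov Substitution Principle (LSP)


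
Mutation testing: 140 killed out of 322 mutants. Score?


Mutation score = killed / total * 100
Mutation score = 140 / 322 * 100
Mutation score = 43.48%

43.48%


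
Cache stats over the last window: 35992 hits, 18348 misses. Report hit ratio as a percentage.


Formula: hit rate = hits / (hits + misses) * 100
hit rate = 35992 / (35992 + 18348) * 100
hit rate = 35992 / 54340 * 100
hit rate = 66.23%

66.23%


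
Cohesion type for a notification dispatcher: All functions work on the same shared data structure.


Reasoning: Functions share data
Type: Communicational cohesion

Communicational cohesion


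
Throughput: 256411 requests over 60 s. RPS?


Formula: throughput = requests / seconds
throughput = 256411 / 60
throughput = 4273.52 requests/second

4273.52 requests/second


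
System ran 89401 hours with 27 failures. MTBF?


Formula: MTBF = Total operating time / Number of failures
MTBF = 89401 / 27
MTBF = 3311.15 hours

3311.15 hours


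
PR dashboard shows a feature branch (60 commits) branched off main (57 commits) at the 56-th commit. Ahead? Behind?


Common ancestor: commit #56
feature commits after divergence: 60 - 56 = 4
main commits after divergence: 57 - 56 = 1
feature is 4 commits ahead of main
main is 1 commits ahead of feature

feature ahead: 4, main ahead: 1


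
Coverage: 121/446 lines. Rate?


Coverage = covered / total * 100
Coverage = 121 / 446 * 100
Coverage = 27.13%

27.13%


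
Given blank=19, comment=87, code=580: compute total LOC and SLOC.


Total LOC = blank + comment + code
Total LOC = 19 + 87 + 580 = 686
SLOC (source only) = code = 580

Total LOC: 686, SLOC: 580


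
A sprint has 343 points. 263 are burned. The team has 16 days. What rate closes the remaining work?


Formula: Required rate = Remaining points / Days left
Remaining = 343 - 263 = 80 points
Required rate = 80 / 16 = 5.0 points/day

5.0 points/day


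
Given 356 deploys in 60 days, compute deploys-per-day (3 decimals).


Formula: deployments per day = releases / days
= 356 / 60
= 5.933 deploys/day
(equivalently, 41.53 deploys/week)

5.933 deploys/day


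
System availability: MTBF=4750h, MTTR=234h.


Availability = MTBF / (MTBF + MTTR)
Availability = 4750 / (4750 + 234)
Availability = 4750 / 4984
Availability = 95.305%

95.305%


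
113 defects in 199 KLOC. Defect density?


Defect density = defects / KLOC
Defect density = 113 / 199
Defect density = 0.568 defects/KLOC

0.568 defects/KLOC


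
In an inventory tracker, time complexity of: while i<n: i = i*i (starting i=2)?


Reasoning: squaring drives double-exponential growth; iterations ~ log log n
Complexity: O(log log n)

O(log log n)


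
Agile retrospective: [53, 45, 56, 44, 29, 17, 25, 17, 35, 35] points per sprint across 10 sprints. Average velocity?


Formula: Avg velocity = Total points / Number of sprints
Points: [53, 45, 56, 44, 29, 17, 25, 17, 35, 35]
Sum = 53 + 45 + 56 + 44 + 29 + 17 + 25 + 17 + 35 + 35 = 356
Avg velocity = 356 / 10 = 35.6 points/sprint

35.6 points/sprint


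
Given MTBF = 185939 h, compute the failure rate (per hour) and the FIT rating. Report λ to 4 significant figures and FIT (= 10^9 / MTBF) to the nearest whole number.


Formula: λ = 1 / MTBF; FIT = λ × 1e9 = 1e9 / MTBF
λ = 1 / 185939 ≈ 5.378e-06 failures/hour
FIT = 1e9 / 185939 ≈ 5378 failures per 1e9 hours (nearest whole number)

λ = 5.378e-06 /h, FIT = 5378


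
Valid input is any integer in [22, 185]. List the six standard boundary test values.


Range: [22, 185]
Boundaries: just below min, min, min+1, max-1, max, just above max
Values: [21, 22, 23, 184, 185, 186]

[21, 22, 23, 184, 185, 186]


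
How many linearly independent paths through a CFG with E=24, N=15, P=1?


Formula: V(G) = E - N + 2P
V(G) = 24 - 15 + 2*1
V(G) = 9 + 2
V(G) = 11

11


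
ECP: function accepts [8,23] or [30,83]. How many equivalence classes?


Valid ranges: [8,23] and [30,83]
Class 1: x < 8 — invalid
Class 2: 8 ≤ x ≤ 23 — valid
Class 3: 23 < x < 30 — invalid (gap between ranges)
Class 4: 30 ≤ x ≤ 83 — valid
Class 5: x > 83 — invalid
Total equivalence classes: 5

5 equivalence classes


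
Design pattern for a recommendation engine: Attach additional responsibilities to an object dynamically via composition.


This matches the Decorator pattern

Decorator


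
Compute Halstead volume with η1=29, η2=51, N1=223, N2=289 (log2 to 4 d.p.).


Formula: V = N * log2(η), where N = N1 + N2 and η = η1 + η2
η = 29 + 51 = 80
N = 223 + 289 = 512
log2(80) ≈ 6.3219
V = 512 * 6.3219 = 3236.81

3236.81


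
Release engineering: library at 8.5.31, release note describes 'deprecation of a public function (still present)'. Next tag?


Current: 8.5.31
Change category: 'deprecation of a public function (still present)' → minor bump
SemVer rule: minor bump → increment MINOR, reset PATCH to 0 (MAJOR unchanged)
New: 8.6.0

8.6.0


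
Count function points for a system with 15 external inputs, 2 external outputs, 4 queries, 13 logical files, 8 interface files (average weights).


UFP = EI*4 + EO*5 + EQ*4 + ILF*10 + EIF*7
UFP = 15*4 + 2*5 + 4*4 + 13*10 + 8*7
UFP = 60 + 10 + 16 + 130 + 56
UFP = 272

272


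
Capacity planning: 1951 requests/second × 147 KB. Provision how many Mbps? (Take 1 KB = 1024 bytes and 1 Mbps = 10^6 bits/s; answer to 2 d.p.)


Formula: Mbps = payload_bytes * RPS * 8 / 1e6
Payload per request = 147 KB = 147 * 1024 = 150528 bytes
Total bytes/sec = 150528 * 1951 = 293680128
Total bits/sec = 293680128 * 8 = 2349441024
Mbps = 2349441024 / 1e6 = 2349.44

2349.44 Mbps


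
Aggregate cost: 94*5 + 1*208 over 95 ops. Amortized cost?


Formula: Amortized cost = Total cost / Operations
Total cost = (94 * 5) + (1 * 208)
Total cost = 470 + 208 = 678
Amortized = 678 / 95 = 7.1368

7.1368


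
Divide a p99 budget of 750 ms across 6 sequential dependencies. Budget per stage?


Formula: per_stage = total_budget / stages
per_stage = 750 / 6
per_stage = 125.0 ms

125.0 ms


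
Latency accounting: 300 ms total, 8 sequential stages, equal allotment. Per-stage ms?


Formula: per_stage = total_budget / stages
per_stage = 300 / 8
per_stage = 37.5 ms

37.5 ms


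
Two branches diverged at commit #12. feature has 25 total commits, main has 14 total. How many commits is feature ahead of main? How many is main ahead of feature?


Common ancestor: commit #12
feature commits after divergence: 25 - 12 = 13
main commits after divergence: 14 - 12 = 2
feature is 13 commits ahead of main
main is 2 commits ahead of feature

feature ahead: 13, main ahead: 2


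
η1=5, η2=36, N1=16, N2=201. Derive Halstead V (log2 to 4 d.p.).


Formula: V = N * log2(η), where N = N1 + N2 and η = η1 + η2
η = 5 + 36 = 41
N = 16 + 201 = 217
log2(41) ≈ 5.3576
V = 217 * 5.3576 = 1162.60

1162.60


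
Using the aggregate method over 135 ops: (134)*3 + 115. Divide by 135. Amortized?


Formula: Amortized cost = Total cost / Operations
Total cost = (134 * 3) + (1 * 115)
Total cost = 402 + 115 = 517
Amortized = 517 / 135 = 3.8296

3.8296


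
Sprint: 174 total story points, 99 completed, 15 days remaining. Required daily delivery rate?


Formula: Required rate = Remaining points / Days left
Remaining = 174 - 99 = 75 points
Required rate = 75 / 15 = 5.0 points/day

5.0 points/day


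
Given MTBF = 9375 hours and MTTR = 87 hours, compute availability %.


Availability = MTBF / (MTBF + MTTR)
Availability = 9375 / (9375 + 87)
Availability = 9375 / 9462
Availability = 99.0805%

99.0805%


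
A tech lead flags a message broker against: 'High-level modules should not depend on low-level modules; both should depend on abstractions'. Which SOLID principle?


This describes the Dependency Inversion Principle (DIP)

Dependency Inversion Principle (DIP)


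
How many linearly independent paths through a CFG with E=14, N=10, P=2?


Formula: V(G) = E - N + 2P
V(G) = 14 - 10 + 2*2
V(G) = 4 + 4
V(G) = 8

8


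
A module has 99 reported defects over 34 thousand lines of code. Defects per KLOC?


Defect density = defects / KLOC
Defect density = 99 / 34
Defect density = 2.912 defects/KLOC

2.912 defects/KLOC


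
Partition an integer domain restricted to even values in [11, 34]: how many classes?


Constraint: even integers in [11, 34]
Class 1: x < 11 — out-of-range invalid
Class 2: x in [11,34] but odd — wrong type invalid
Class 3: x in [11,34] and even — valid
Class 4: x > 34 — out-of-range invalid
Total equivalence classes: 4

4 equivalence classes


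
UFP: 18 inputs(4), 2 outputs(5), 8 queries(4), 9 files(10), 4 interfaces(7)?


UFP = EI*4 + EO*5 + EQ*4 + ILF*10 + EIF*7
UFP = 18*4 + 2*5 + 8*4 + 9*10 + 4*7
UFP = 72 + 10 + 32 + 90 + 28
UFP = 232

232


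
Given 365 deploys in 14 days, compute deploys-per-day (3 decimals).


Formula: deployments per day = releases / days
= 365 / 14
= 26.071 deploys/day
(equivalently, 182.5 deploys/week)

26.071 deploys/day


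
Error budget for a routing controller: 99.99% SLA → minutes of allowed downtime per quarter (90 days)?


Formula: allowed downtime = period * (100 - SLA) / 100
Period (quarter (90 days)) = 129600 minutes
Unavailability fraction = (100 - 99.99) / 100
Allowed downtime = 129600 * (100 - 99.99) / 100
Allowed downtime = 12.96 minutes

12.96 minutes


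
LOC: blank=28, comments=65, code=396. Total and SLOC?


Total LOC = blank + comment + code
Total LOC = 28 + 65 + 396 = 489
SLOC (source only) = code = 396

Total LOC: 489, SLOC: 396


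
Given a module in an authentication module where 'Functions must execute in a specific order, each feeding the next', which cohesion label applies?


Reasoning: Output of one is input to next
Type: Sequential cohesion

Sequential cohesion


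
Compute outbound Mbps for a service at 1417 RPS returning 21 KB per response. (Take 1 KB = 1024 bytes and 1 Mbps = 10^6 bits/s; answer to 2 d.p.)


Formula: Mbps = payload_bytes * RPS * 8 / 1e6
Payload per request = 21 KB = 21 * 1024 = 21504 bytes
Total bytes/sec = 21504 * 1417 = 30471168
Total bits/sec = 30471168 * 8 = 243769344
Mbps = 243769344 / 1e6 = 243.77

243.77 Mbps


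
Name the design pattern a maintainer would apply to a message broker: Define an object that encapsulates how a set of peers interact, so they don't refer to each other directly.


This matches the Mediator pattern

Mediator


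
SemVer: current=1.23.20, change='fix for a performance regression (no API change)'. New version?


Current: 1.23.20
Change category: 'fix for a performance regression (no API change)' → patch bump
SemVer rule: patch bump → increment PATCH (MAJOR and MINOR unchanged)
New: 1.23.21

1.23.21


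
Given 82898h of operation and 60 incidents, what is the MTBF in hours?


Formula: MTBF = Total operating time / Number of failures
MTBF = 82898 / 60
MTBF = 1381.63 hours

1381.63 hours


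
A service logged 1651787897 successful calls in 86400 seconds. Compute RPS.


Formula: throughput = requests / seconds
throughput = 1651787897 / 86400
throughput = 19117.92 requests/second

19117.92 requests/second


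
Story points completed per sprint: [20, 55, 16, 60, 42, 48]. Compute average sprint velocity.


Formula: Avg velocity = Total points / Number of sprints
Points: [20, 55, 16, 60, 42, 48]
Sum = 20 + 55 + 16 + 60 + 42 + 48 = 241
Avg velocity = 241 / 6 = 40.17 points/sprint

40.17 points/sprint


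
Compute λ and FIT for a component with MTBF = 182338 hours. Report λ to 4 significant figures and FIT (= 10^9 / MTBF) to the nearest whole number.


Formula: λ = 1 / MTBF; FIT = λ × 1e9 = 1e9 / MTBF
λ = 1 / 182338 ≈ 5.484e-06 failures/hour
FIT = 1e9 / 182338 ≈ 5484 failures per 1e9 hours (nearest whole number)

λ = 5.484e-06 /h, FIT = 5484


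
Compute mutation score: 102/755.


Mutation score = killed / total * 100
Mutation score = 102 / 755 * 100
Mutation score = 13.51%

13.51%


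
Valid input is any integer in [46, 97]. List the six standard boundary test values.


Range: [46, 97]
Boundaries: just below min, min, min+1, max-1, max, just above max
Values: [45, 46, 47, 96, 97, 98]

[45, 46, 47, 96, 97, 98]


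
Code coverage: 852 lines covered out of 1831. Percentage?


Coverage = covered / total * 100
Coverage = 852 / 1831 * 100
Coverage = 46.53%

46.53%


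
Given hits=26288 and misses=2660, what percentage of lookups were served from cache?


Formula: hit rate = hits / (hits + misses) * 100
hit rate = 26288 / (26288 + 2660) * 100
hit rate = 26288 / 28948 * 100
hit rate = 90.81%

90.81%


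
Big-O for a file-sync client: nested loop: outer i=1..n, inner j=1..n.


Reasoning: n iterations times n iterations
Complexity: O(n^2)

O(n^2)


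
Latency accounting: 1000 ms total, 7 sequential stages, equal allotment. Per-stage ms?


Formula: per_stage = total_budget / stages
per_stage = 1000 / 7
per_stage = 142.86 ms

142.86 ms


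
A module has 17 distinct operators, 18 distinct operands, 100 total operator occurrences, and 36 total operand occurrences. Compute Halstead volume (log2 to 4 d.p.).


Formula: V = N * log2(η), where N = N1 + N2 and η = η1 + η2
η = 17 + 18 = 35
N = 100 + 36 = 136
log2(35) ≈ 5.1293
V = 136 * 5.1293 = 697.58

697.58


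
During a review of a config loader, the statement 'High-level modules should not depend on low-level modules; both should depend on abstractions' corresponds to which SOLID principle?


This describes the Dependency Inversion Principle (DIP)

Dependency Inversion Principle (DIP)


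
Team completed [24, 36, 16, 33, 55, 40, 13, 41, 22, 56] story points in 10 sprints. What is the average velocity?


Formula: Avg velocity = Total points / Number of sprints
Points: [24, 36, 16, 33, 55, 40, 13, 41, 22, 56]
Sum = 24 + 36 + 16 + 33 + 55 + 40 + 13 + 41 + 22 + 56 = 336
Avg velocity = 336 / 10 = 33.6 points/sprint

33.6 points/sprint


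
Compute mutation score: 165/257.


Mutation score = killed / total * 100
Mutation score = 165 / 257 * 100
Mutation score = 64.2%

64.2%


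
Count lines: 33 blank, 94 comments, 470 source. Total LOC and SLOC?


Total LOC = blank + comment + code
Total LOC = 33 + 94 + 470 = 597
SLOC (source only) = code = 470

Total LOC: 597, SLOC: 470


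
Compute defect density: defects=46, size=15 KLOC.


Defect density = defects / KLOC
Defect density = 46 / 15
Defect density = 3.067 defects/KLOC

3.067 defects/KLOC


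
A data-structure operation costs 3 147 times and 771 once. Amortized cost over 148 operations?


Formula: Amortized cost = Total cost / Operations
Total cost = (147 * 3) + (1 * 771)
Total cost = 441 + 771 = 1212
Amortized = 1212 / 148 = 8.1892

8.1892


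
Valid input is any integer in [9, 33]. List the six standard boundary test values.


Range: [9, 33]
Boundaries: just below min, min, min+1, max-1, max, just above max
Values: [8, 9, 10, 32, 33, 34]

[8, 9, 10, 32, 33, 34]


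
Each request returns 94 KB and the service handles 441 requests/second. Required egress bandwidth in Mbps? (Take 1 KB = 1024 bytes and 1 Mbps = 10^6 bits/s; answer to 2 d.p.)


Formula: Mbps = payload_bytes * RPS * 8 / 1e6
Payload per request = 94 KB = 94 * 1024 = 96256 bytes
Total bytes/sec = 96256 * 441 = 42448896
Total bits/sec = 42448896 * 8 = 339591168
Mbps = 339591168 / 1e6 = 339.59

339.59 Mbps


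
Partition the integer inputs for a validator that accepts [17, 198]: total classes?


Valid range: [17, 198]
Class 1: x < 17 — invalid
Class 2: 17 ≤ x ≤ 198 — valid
Class 3: x > 198 — invalid
Total equivalence classes: 3

3 equivalence classes


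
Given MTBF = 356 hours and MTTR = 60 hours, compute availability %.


Availability = MTBF / (MTBF + MTTR)
Availability = 356 / (356 + 60)
Availability = 356 / 416
Availability = 85.5769%

85.5769%


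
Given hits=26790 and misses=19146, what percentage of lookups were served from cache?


Formula: hit rate = hits / (hits + misses) * 100
hit rate = 26790 / (26790 + 19146) * 100
hit rate = 26790 / 45936 * 100
hit rate = 58.32%

58.32%


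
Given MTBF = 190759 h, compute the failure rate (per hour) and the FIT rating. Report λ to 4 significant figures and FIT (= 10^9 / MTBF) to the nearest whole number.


Formula: λ = 1 / MTBF; FIT = λ × 1e9 = 1e9 / MTBF
λ = 1 / 190759 ≈ 5.242e-06 failures/hour
FIT = 1e9 / 190759 ≈ 5242 failures per 1e9 hours (nearest whole number)

λ = 5.242e-06 /h, FIT = 5242


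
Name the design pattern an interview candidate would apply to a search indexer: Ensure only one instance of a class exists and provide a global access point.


This matches the Singleton pattern

Singleton


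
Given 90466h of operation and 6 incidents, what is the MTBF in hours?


Formula: MTBF = Total operating time / Number of failures
MTBF = 90466 / 6
MTBF = 15077.67 hours

15077.67 hours


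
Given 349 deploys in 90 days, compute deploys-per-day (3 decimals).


Formula: deployments per day = releases / days
= 349 / 90
= 3.878 deploys/day
(equivalently, 27.14 deploys/week)

3.878 deploys/day


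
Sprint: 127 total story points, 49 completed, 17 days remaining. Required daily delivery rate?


Formula: Required rate = Remaining points / Days left
Remaining = 127 - 49 = 78 points
Required rate = 78 / 17 = 4.59 points/day

4.59 points/day


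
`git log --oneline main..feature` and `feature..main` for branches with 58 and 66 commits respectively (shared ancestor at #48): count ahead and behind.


Common ancestor: commit #48
feature commits after divergence: 58 - 48 = 10
main commits after divergence: 66 - 48 = 18
feature is 10 commits ahead of main
main is 18 commits ahead of feature

feature ahead: 10, main ahead: 18


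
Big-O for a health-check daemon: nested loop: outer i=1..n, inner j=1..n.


Reasoning: n iterations times n iterations
Complexity: O(n^2)

O(n^2)


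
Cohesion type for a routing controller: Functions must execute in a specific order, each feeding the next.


Reasoning: Output of one is input to next
Type: Sequential cohesion

Sequential cohesion


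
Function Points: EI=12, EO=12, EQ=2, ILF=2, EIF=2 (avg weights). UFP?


UFP = EI*4 + EO*5 + EQ*4 + ILF*10 + EIF*7
UFP = 12*4 + 12*5 + 2*4 + 2*10 + 2*7
UFP = 48 + 60 + 8 + 20 + 14
UFP = 150

150


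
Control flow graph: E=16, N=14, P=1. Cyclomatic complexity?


Formula: V(G) = E - N + 2P
V(G) = 16 - 14 + 2*1
V(G) = 2 + 2
V(G) = 4

4


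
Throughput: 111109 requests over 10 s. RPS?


Formula: throughput = requests / seconds
throughput = 111109 / 10
throughput = 11110.9 requests/second

11110.9 requests/second


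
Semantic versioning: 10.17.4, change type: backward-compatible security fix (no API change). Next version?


Current: 10.17.4
Change category: 'backward-compatible security fix (no API change)' → patch bump
SemVer rule: patch bump → increment PATCH (MAJOR and MINOR unchanged)
New: 10.17.5

10.17.5


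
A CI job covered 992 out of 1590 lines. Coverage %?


Coverage = covered / total * 100
Coverage = 992 / 1590 * 100
Coverage = 62.39%

62.39%


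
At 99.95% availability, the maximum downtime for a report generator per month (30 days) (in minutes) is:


Formula: allowed downtime = period * (100 - SLA) / 100
Period (month (30 days)) = 43200 minutes
Unavailability fraction = (100 - 99.95) / 100
Allowed downtime = 43200 * (100 - 99.95) / 100
Allowed downtime = 21.6 minutes

21.6 minutes


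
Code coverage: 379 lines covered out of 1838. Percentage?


Coverage = covered / total * 100
Coverage = 379 / 1838 * 100
Coverage = 20.62%

20.62%


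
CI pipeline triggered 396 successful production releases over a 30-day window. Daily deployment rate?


Formula: deployments per day = releases / days
= 396 / 30
= 13.2 deploys/day
(equivalently, 92.4 deploys/week)

13.2 deploys/day


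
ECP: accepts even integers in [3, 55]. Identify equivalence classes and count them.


Constraint: even integers in [3, 55]
Class 1: x < 3 — out-of-range invalid
Class 2: x in [3,55] but odd — wrong type invalid
Class 3: x in [3,55] and even — valid
Class 4: x > 55 — out-of-range invalid
Total equivalence classes: 4

4 equivalence classes


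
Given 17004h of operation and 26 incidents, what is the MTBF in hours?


Formula: MTBF = Total operating time / Number of failures
MTBF = 17004 / 26
MTBF = 654.0 hours

654.0 hours


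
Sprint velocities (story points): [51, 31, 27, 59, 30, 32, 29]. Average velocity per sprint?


Formula: Avg velocity = Total points / Number of sprints
Points: [51, 31, 27, 59, 30, 32, 29]
Sum = 51 + 31 + 27 + 59 + 30 + 32 + 29 = 259
Avg velocity = 259 / 7 = 37.0 points/sprint

37.0 points/sprint


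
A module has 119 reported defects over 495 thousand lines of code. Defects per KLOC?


Defect density = defects / KLOC
Defect density = 119 / 495
Defect density = 0.24 defects/KLOC

0.24 defects/KLOC


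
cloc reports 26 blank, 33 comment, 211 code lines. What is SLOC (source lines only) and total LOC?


Total LOC = blank + comment + code
Total LOC = 26 + 33 + 211 = 270
SLOC (source only) = code = 211

Total LOC: 270, SLOC: 211


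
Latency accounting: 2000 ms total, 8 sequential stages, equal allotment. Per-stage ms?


Formula: per_stage = total_budget / stages
per_stage = 2000 / 8
per_stage = 250.0 ms

250.0 ms


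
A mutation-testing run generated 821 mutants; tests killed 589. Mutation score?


Mutation score = killed / total * 100
Mutation score = 589 / 821 * 100
Mutation score = 71.74%

71.74%


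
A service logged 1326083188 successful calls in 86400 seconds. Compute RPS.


Formula: throughput = requests / seconds
throughput = 1326083188 / 86400
throughput = 15348.19 requests/second

15348.19 requests/second


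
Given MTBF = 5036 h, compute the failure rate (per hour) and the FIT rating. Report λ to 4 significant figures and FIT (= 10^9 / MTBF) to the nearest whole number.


Formula: λ = 1 / MTBF; FIT = λ × 1e9 = 1e9 / MTBF
λ = 1 / 5036 ≈ 1.986e-04 failures/hour
FIT = 1e9 / 5036 ≈ 198570 failures per 1e9 hours (nearest whole number)

λ = 1.986e-04 /h, FIT = 198570


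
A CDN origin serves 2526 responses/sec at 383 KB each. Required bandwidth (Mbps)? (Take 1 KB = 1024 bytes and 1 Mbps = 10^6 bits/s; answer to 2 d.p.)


Formula: Mbps = payload_bytes * RPS * 8 / 1e6
Payload per request = 383 KB = 383 * 1024 = 392192 bytes
Total bytes/sec = 392192 * 2526 = 990676992
Total bits/sec = 990676992 * 8 = 7925415936
Mbps = 7925415936 / 1e6 = 7925.42

7925.42 Mbps


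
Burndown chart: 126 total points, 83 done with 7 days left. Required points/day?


Formula: Required rate = Remaining points / Days left
Remaining = 126 - 83 = 43 points
Required rate = 43 / 7 = 6.14 points/day

6.14 points/day


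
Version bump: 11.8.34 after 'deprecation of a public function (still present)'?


Current: 11.8.34
Change category: 'deprecation of a public function (still present)' → minor bump
SemVer rule: minor bump → increment MINOR, reset PATCH to 0 (MAJOR unchanged)
New: 11.9.0

11.9.0


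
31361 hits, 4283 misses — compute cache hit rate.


Formula: hit rate = hits / (hits + misses) * 100
hit rate = 31361 / (31361 + 4283) * 100
hit rate = 31361 / 35644 * 100
hit rate = 87.98%

87.98%


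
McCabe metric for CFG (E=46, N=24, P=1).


Formula: V(G) = E - N + 2P
V(G) = 46 - 24 + 2*1
V(G) = 22 + 2
V(G) = 24

24


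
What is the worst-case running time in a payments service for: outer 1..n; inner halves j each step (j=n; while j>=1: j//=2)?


Reasoning: n times log n
Complexity: O(n log n)

O(n log n)


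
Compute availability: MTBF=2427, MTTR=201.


Availability = MTBF / (MTBF + MTTR)
Availability = 2427 / (2427 + 201)
Availability = 2427 / 2628
Availability = 92.3516%

92.3516%


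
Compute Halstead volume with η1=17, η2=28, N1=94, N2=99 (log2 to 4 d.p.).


Formula: V = N * log2(η), where N = N1 + N2 and η = η1 + η2
η = 17 + 28 = 45
N = 94 + 99 = 193
log2(45) ≈ 5.4919
V = 193 * 5.4919 = 1059.94

1059.94


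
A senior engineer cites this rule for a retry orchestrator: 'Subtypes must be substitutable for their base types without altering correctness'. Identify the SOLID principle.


This describes the Liskov Substitution Principle (LSP)

Liskov Substitution Principle (LSP)


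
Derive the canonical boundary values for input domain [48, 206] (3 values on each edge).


Range: [48, 206]
Boundaries: just below min, min, min+1, max-1, max, just above max
Values: [47, 48, 49, 205, 206, 207]

[47, 48, 49, 205, 206, 207]


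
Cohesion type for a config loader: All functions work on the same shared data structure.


Reasoning: Functions share data
Type: Communicational cohesion

Communicational cohesion


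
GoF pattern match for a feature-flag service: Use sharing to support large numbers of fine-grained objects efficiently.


This matches the Flyweight pattern

Flyweight


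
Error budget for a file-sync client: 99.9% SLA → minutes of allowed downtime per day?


Formula: allowed downtime = period * (100 - SLA) / 100
Period (day) = 1440 minutes
Unavailability fraction = (100 - 99.9) / 100
Allowed downtime = 1440 * (100 - 99.9) / 100
Allowed downtime = 1.44 minutes

1.44 minutes


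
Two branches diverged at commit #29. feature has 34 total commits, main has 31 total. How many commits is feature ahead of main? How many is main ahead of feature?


Common ancestor: commit #29
feature commits after divergence: 34 - 29 = 5
main commits after divergence: 31 - 29 = 2
feature is 5 commits ahead of main
main is 2 commits ahead of feature

feature ahead: 5, main ahead: 2


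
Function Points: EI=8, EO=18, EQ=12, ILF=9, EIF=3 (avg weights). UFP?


UFP = EI*4 + EO*5 + EQ*4 + ILF*10 + EIF*7
UFP = 8*4 + 18*5 + 12*4 + 9*10 + 3*7
UFP = 32 + 90 + 48 + 90 + 21
UFP = 281

281


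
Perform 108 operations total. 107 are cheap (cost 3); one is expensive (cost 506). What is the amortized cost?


Formula: Amortized cost = Total cost / Operations
Total cost = (107 * 3) + (1 * 506)
Total cost = 321 + 506 = 827
Amortized = 827 / 108 = 7.6574

7.6574


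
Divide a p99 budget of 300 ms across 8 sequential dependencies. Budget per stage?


Formula: per_stage = total_budget / stages
per_stage = 300 / 8
per_stage = 37.5 ms

37.5 ms


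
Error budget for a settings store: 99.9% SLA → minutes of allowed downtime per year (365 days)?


Formula: allowed downtime = period * (100 - SLA) / 100
Period (year (365 days)) = 525600 minutes
Unavailability fraction = (100 - 99.9) / 100
Allowed downtime = 525600 * (100 - 99.9) / 100
Allowed downtime = 525.6 minutes

525.6 minutes


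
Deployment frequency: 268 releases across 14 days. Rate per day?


Formula: deployments per day = releases / days
= 268 / 14
= 19.143 deploys/day
(equivalently, 134.0 deploys/week)

19.143 deploys/day


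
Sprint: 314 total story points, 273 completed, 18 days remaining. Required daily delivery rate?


Formula: Required rate = Remaining points / Days left
Remaining = 314 - 273 = 41 points
Required rate = 41 / 18 = 2.28 points/day

2.28 points/day


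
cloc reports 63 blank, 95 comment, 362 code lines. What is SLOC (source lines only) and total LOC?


Total LOC = blank + comment + code
Total LOC = 63 + 95 + 362 = 520
SLOC (source only) = code = 362

Total LOC: 520, SLOC: 362


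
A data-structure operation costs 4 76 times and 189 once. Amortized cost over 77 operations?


Formula: Amortized cost = Total cost / Operations
Total cost = (76 * 4) + (1 * 189)
Total cost = 304 + 189 = 493
Amortized = 493 / 77 = 6.4026

6.4026


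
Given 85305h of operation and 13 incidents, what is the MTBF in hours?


Formula: MTBF = Total operating time / Number of failures
MTBF = 85305 / 13
MTBF = 6561.92 hours

6561.92 hours


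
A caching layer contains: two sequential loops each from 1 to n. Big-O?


Reasoning: sequential dominates: O(n) + O(n) = O(n)
Complexity: O(n)

O(n)


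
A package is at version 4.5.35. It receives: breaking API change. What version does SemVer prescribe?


Current: 4.5.35
Change category: 'breaking API change' → major bump
SemVer rule: major bump → increment MAJOR, reset MINOR and PATCH to 0
New: 5.0.0

5.0.0


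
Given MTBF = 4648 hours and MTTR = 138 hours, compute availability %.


Availability = MTBF / (MTBF + MTTR)
Availability = 4648 / (4648 + 138)
Availability = 4648 / 4786
Availability = 97.1166%

97.1166%


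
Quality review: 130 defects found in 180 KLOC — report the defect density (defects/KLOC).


Defect density = defects / KLOC
Defect density = 130 / 180
Defect density = 0.722 defects/KLOC

0.722 defects/KLOC


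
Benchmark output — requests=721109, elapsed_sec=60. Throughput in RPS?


Formula: throughput = requests / seconds
throughput = 721109 / 60
throughput = 12018.48 requests/second

12018.48 requests/second


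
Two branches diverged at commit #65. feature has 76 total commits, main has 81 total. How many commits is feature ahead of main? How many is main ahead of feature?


Common ancestor: commit #65
feature commits after divergence: 76 - 65 = 11
main commits after divergence: 81 - 65 = 16
feature is 11 commits ahead of main
main is 16 commits ahead of feature

feature ahead: 11, main ahead: 16


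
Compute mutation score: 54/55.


Mutation score = killed / total * 100
Mutation score = 54 / 55 * 100
Mutation score = 98.18%

98.18%


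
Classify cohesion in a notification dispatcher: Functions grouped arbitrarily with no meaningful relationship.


Reasoning: Worst: random grouping
Type: Coincidental cohesion

Coincidental cohesion


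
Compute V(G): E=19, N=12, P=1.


Formula: V(G) = E - N + 2P
V(G) = 19 - 12 + 2*1
V(G) = 7 + 2
V(G) = 9

9


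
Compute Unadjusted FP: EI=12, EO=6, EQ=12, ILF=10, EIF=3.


UFP = EI*4 + EO*5 + EQ*4 + ILF*10 + EIF*7
UFP = 12*4 + 6*5 + 12*4 + 10*10 + 3*7
UFP = 48 + 30 + 48 + 100 + 21
UFP = 247

247


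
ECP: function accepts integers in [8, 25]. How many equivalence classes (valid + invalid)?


Valid range: [8, 25]
Class 1: x < 8 — invalid
Class 2: 8 ≤ x ≤ 25 — valid
Class 3: x > 25 — invalid
Total equivalence classes: 3

3 equivalence classes


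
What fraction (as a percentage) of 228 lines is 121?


Coverage = covered / total * 100
Coverage = 121 / 228 * 100
Coverage = 53.07%

53.07%


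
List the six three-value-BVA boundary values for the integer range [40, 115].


Range: [40, 115]
Boundaries: just below min, min, min+1, max-1, max, just above max
Values: [39, 40, 41, 114, 115, 116]

[39, 40, 41, 114, 115, 116]


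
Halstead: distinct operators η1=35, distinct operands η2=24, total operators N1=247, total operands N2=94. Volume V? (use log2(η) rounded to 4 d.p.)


Formula: V = N * log2(η), where N = N1 + N2 and η = η1 + η2
η = 35 + 24 = 59
N = 247 + 94 = 341
log2(59) ≈ 5.8826
V = 341 * 5.8826 = 2005.97

2005.97


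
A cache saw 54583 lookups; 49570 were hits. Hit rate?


Formula: hit rate = hits / (hits + misses) * 100
hit rate = 49570 / (49570 + 5013) * 100
hit rate = 49570 / 54583 * 100
hit rate = 90.82%

90.82%


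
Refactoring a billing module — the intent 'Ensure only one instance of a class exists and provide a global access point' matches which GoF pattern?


This matches the Singleton pattern

Singleton


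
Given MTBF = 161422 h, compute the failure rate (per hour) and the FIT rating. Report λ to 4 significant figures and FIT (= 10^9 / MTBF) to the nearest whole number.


Formula: λ = 1 / MTBF; FIT = λ × 1e9 = 1e9 / MTBF
λ = 1 / 161422 ≈ 6.195e-06 failures/hour
FIT = 1e9 / 161422 ≈ 6195 failures per 1e9 hours (nearest whole number)

λ = 6.195e-06 /h, FIT = 6195


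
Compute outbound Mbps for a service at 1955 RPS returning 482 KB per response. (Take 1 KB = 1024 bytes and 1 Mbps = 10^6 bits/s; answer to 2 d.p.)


Formula: Mbps = payload_bytes * RPS * 8 / 1e6
Payload per request = 482 KB = 482 * 1024 = 493568 bytes
Total bytes/sec = 493568 * 1955 = 964925440
Total bits/sec = 964925440 * 8 = 7719403520
Mbps = 7719403520 / 1e6 = 7719.4

7719.4 Mbps
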